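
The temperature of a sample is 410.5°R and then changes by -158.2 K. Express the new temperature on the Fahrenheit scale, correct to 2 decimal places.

-333.93°F

Initial temperature in Celsius: (410.5 - 491.67) × 5/9 = -45.0944°C.
The 158.2 K change is an interval; Kelvin and Celsius degrees are the same size, so ΔC = -158.2°C.
Final Celsius temperature: -45.0944 - 158.2000 = -203.2944°C.
In Fahrenheit: -203.2944 × 1.8 + 32 = -333.93°F.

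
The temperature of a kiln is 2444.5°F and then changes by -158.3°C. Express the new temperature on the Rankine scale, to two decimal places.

2619.23°R

Initial temperature in Celsius: (2444.5 - 32) × 5/9 = 1340.2778°C.
Final Celsius temperature: 1340.2778 - 158.3000 = 1181.9778°C.
In Rankine: 1181.9778 × 1.8 + 491.67 = 2619.23°R.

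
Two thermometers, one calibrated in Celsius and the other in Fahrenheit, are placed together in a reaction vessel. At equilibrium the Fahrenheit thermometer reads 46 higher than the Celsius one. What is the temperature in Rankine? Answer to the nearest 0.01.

523.17°R

Let x be the Celsius reading; then the Fahrenheit reading is 1.8·x + 32.
(1.8·x + 32) - x = 46  ⇒  (0.8)·x = 14  ⇒  x = 17.5000°C.
In Rankine: 17.5000 × 1.8 + 491.67 = 523.17°R.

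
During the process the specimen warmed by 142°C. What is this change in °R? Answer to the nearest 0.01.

For a temperature interval the offset drops out; only the factor 1.8 applies.
142 × 1.8 = 255.60.

255.60°R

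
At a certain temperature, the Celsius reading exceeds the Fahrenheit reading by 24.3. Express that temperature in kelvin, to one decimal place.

Let x be the Fahrenheit reading; then the Celsius reading is 5/9·x - 17.7778.
(5/9·x - 17.7778) - x = 24.3  ⇒  (-4/9)·x = 42.0778  ⇒  x = -94.6750°F.
In Celsius: (-94.675 - 32) × 5/9 = -70.3750°C.
In kelvin: -70.3750 + 273.15 = 202.8 K.

202.8 K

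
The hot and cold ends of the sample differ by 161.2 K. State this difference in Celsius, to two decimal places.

161.20°C

Kelvin and Celsius degrees are the same size, so the interval is unchanged: 161.20.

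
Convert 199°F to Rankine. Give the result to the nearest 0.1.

658.7°R

In Celsius: (199 - 32) × 5/9 = 92.7778°C.
In Rankine: 92.7778 × 1.8 + 491.67 = 658.7°R.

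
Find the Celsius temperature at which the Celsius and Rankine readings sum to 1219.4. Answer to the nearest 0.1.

Let C be the Celsius reading. The Rankine reading is R = 1.8·C + 491.67.
Require C + R = 1219.4: (2.8)·C + 491.67 = 1219.4.
C = (1219.4 - 491.67) / (2.8) = 259.9.

259.9°C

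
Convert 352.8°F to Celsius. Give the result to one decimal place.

In Celsius: (352.8 - 32) × 5/9 = 178.2222°C.

178.2°C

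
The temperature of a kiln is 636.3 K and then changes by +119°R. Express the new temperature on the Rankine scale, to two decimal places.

Initial temperature in Celsius: 636.3 - 273.15 = 363.1500°C.
The 119°R change is an interval, so only the factor 5/9 applies: +119 × 5/9 = +66.1111°C.
Final Celsius temperature: 363.1500 + 66.1111 = 429.2611°C.
In Rankine: 429.2611 × 1.8 + 491.67 = 1264.34°R.

1264.34°R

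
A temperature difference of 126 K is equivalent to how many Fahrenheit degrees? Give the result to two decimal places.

An interval of 1 K corresponds to 1.8°F.
126 × 1.8 = 226.80.

226.80°F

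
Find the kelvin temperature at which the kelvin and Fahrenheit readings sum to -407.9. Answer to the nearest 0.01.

18.49 K

Let K be the kelvin reading. The Fahrenheit reading is F = 1.8·K - 459.67.
Require K + F = -407.9: (2.8)·K - 459.67 = -407.9.
K = (-407.9 + 459.67) / (2.8) = 18.49.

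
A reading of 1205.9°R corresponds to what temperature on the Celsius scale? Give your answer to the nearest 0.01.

In Celsius: (1205.9 - 491.67) × 5/9 = 396.7944°C.

396.79°C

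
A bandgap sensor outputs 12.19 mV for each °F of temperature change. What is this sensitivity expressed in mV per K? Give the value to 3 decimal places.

21.942 mV per K

The quantity depends on a temperature interval, so only the ratio of degree sizes applies; the offset between the scales is irrelevant.
A change of 1 K is a change of 1.8°F, so per K the value is 12.19 × 1.8 = 21.942.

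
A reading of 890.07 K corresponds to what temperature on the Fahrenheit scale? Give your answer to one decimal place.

In Celsius: 890.07 - 273.15 = 616.9200°C.
In Fahrenheit: 616.9200 × 1.8 + 32 = 1142.5°F.

1142.5°F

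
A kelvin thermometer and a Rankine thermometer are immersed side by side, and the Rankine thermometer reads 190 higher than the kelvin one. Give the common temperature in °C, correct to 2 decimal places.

Let x be the kelvin reading; then the Rankine reading is 1.8·x.
(1.8·x) - x = 190  ⇒  (0.8)·x = 190  ⇒  x = 237.5000 K.
In Celsius: 237.5 - 273.15 = -35.65°C.

-35.65°C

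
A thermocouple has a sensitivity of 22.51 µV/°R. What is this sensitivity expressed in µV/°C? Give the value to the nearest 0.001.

40.518 µV/°C

Since only a temperature interval is involved, the additive offset between the scales drops out.
A change of 1°C is a change of 1.8°R, so per °C the value is 22.51 × 1.8 = 40.518.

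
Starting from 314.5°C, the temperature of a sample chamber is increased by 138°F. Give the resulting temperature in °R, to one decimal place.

1195.8°R

The 138°F change is an interval, so only the factor 5/9 applies: +138 × 5/9 = +76.6667°C.
Final Celsius temperature: 314.5000 + 76.6667 = 391.1667°C.
In Rankine: 391.1667 × 1.8 + 491.67 = 1195.8°R.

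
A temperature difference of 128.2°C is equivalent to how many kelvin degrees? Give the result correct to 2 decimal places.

Celsius and kelvin degrees are the same size, so the interval is unchanged: 128.20.

128.20 K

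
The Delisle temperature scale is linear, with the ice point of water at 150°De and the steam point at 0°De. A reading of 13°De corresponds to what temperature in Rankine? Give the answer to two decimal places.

656.07°R

Linear interpolation between the fixed points: C = (13 - 150) × 100 / (0 - 150) = 91.3333°C.
Then 91.3333 × 1.8 + 491.67 = 656.07°R.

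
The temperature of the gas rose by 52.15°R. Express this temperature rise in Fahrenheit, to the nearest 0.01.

52.15°F

Rankine and Fahrenheit degrees are the same size, so the interval is unchanged: 52.15.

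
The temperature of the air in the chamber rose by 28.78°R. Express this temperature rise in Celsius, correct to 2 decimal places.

Only the scale ratio 5/9 matters for a change in temperature.
28.78 × 5/9 = 15.99.

15.99°C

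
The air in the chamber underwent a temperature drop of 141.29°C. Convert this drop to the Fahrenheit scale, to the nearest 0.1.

An interval of 1°C corresponds to 1.8°F.
141.29 × 1.8 = 254.3.

254.3°F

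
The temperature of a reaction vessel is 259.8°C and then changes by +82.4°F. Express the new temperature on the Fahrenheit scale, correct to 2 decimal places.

582.04°F

The 82.4°F change is an interval, so only the factor 5/9 applies: +82.4 × 5/9 = +45.7778°C.
Final Celsius temperature: 259.8000 + 45.7778 = 305.5778°C.
In Fahrenheit: 305.5778 × 1.8 + 32 = 582.04°F.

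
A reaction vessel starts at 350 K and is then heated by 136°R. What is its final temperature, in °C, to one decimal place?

Initial temperature in Celsius: 350 - 273.15 = 76.8500°C.
The 136°R change is an interval, so only the factor 5/9 applies: +136 × 5/9 = +75.5556°C.
Final Celsius temperature: 76.8500 + 75.5556 = 152.4056°C.

152.4°C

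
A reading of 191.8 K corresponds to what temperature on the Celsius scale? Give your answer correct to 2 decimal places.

In Celsius: 191.8 - 273.15 = -81.3500°C.

-81.35°C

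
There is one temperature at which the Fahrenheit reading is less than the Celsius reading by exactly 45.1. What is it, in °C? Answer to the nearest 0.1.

Let C be the Celsius reading. The Fahrenheit reading is F = 1.8·C + 32.
Require F - C = -45.1: (0.8)·C + 32 = -45.1.
C = (-45.1 - 32) / (0.8) = -96.4.

-96.4°C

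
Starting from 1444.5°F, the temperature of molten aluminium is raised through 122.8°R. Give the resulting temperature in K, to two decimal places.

1126.09 K

Initial temperature in Celsius: (1444.5 - 32) × 5/9 = 784.7222°C.
The 122.8°R change is an interval, so only the factor 5/9 applies: +122.8 × 5/9 = +68.2222°C.
Final Celsius temperature: 784.7222 + 68.2222 = 852.9444°C.
In kelvin: 852.9444 + 273.15 = 1126.09 K.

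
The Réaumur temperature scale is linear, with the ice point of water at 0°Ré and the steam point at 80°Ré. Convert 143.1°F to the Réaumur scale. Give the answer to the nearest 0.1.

First in Celsius: (143.1 - 32) × 5/9 = 61.7222°C.
Linearly onto the Réaumur scale: 0 + (61.7222 / 100) × (80 - 0) = 49.4°Ré.

49.4°Ré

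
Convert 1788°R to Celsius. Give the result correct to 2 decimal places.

In Celsius: (1788 - 491.67) × 5/9 = 720.1833°C.

720.18°C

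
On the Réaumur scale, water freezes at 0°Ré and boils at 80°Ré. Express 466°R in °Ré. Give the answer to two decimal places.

-11.41°Ré

First in Celsius: (466 - 491.67) × 5/9 = -14.2611°C.
Linearly onto the Réaumur scale: 0 + (-14.2611 / 100) × (80 - 0) = -11.41°Ré.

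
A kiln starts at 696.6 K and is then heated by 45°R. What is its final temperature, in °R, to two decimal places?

1298.88°R

Initial temperature in Celsius: 696.6 - 273.15 = 423.4500°C.
The 45°R change is an interval, so only the factor 5/9 applies: +45 × 5/9 = +25.0000°C.
Final Celsius temperature: 423.4500 + 25.0000 = 448.4500°C.
In Rankine: 448.4500 × 1.8 + 491.67 = 1298.88°R.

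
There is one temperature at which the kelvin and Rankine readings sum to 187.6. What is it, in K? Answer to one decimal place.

Let K be the kelvin reading. The Rankine reading is R = 1.8·K.
Require K + R = 187.6: (2.8)·K = 187.6.
K = (187.6) / (2.8) = 67.0.

67.0 K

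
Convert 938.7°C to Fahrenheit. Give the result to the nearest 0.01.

1721.66°F

In Fahrenheit: 938.7000 × 1.8 + 32 = 1721.66°F.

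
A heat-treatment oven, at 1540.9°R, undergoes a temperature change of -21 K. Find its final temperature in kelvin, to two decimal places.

835.06 K

Initial temperature in Celsius: (1540.9 - 491.67) × 5/9 = 582.9056°C.
The 21 K change is an interval; Kelvin and Celsius degrees are the same size, so ΔC = -21°C.
Final Celsius temperature: 582.9056 - 21.0000 = 561.9056°C.
In kelvin: 561.9056 + 273.15 = 835.06 K.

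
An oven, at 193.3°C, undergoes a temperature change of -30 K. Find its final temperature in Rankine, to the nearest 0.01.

785.61°R

The 30 K change is an interval; Kelvin and Celsius degrees are the same size, so ΔC = -30°C.
Final Celsius temperature: 193.3000 - 30.0000 = 163.3000°C.
In Rankine: 163.3000 × 1.8 + 491.67 = 785.61°R.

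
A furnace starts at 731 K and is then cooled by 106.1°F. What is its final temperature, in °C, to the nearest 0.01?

398.91°C

Initial temperature in Celsius: 731 - 273.15 = 457.8500°C.
The 106.1°F change is an interval, so only the factor 5/9 applies: -106.1 × 5/9 = -58.9444°C.
Final Celsius temperature: 457.8500 - 58.9444 = 398.9056°C.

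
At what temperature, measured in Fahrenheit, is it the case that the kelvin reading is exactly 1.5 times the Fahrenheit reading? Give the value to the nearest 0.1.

270.4°F

Let F be the Fahrenheit reading. The kelvin reading is K = 5/9·F + 255.372.
Require K = 1.5·F: 5/9·F + 255.372 = 1.5·F.
(-17/18)·F = -255.372  ⇒  F = 270.4.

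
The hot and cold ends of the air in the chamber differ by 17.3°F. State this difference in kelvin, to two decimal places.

Only the scale ratio 5/9 matters for a change in temperature.
17.3 × 5/9 = 9.61.

9.61 K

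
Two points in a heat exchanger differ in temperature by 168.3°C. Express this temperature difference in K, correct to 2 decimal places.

168.30 K

Celsius and kelvin degrees are the same size, so the interval is unchanged: 168.30.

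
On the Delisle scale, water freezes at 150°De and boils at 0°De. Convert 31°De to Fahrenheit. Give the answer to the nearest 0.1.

174.8°F

Linear interpolation between the fixed points: C = (31 - 150) × 100 / (0 - 150) = 79.3333°C.
Then 79.3333 × 1.8 + 32 = 174.8°F.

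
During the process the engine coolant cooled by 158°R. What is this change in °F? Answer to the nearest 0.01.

158.00°F

Rankine and Fahrenheit degrees are the same size, so the interval is unchanged: 158.00.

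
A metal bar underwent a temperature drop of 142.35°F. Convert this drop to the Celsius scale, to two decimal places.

79.08°C

For a temperature interval the offset drops out; only the factor 5/9 applies.
142.35 × 5/9 = 79.08.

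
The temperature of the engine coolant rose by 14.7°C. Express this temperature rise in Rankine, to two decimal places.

26.46°R

Only the scale ratio 1.8 matters for a change in temperature.
14.7 × 1.8 = 26.46.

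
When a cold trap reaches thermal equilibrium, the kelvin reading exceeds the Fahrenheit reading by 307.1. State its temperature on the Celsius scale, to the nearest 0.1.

Let x be the Fahrenheit reading; then the kelvin reading is 5/9·x + 255.372.
(5/9·x + 255.372) - x = 307.1  ⇒  (-4/9)·x = 51.7278  ⇒  x = -116.3875°F.
In Celsius: (-116.3875 - 32) × 5/9 = -82.4°C.

-82.4°C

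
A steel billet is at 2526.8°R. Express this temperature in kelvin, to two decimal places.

1403.78 K

In Celsius: (2526.8 - 491.67) × 5/9 = 1130.6278°C.
In kelvin: 1130.6278 + 273.15 = 1403.78 K.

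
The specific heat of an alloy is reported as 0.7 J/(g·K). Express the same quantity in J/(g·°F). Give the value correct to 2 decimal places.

0.39 J/(g·°F)

The quantity depends on a temperature interval, so only the ratio of degree sizes applies; the offset between the scales is irrelevant.
A change of 1°F is a change of 5/9 K, so per °F the value is 0.7 × 5/9 = 0.39.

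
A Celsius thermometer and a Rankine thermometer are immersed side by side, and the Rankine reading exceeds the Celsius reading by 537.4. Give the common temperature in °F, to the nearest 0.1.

134.9°F

Let x be the Celsius reading; then the Rankine reading is 1.8·x + 491.67.
(1.8·x + 491.67) - x = 537.4  ⇒  (0.8)·x = 45.73  ⇒  x = 57.1625°C.
In Fahrenheit: 57.1625 × 1.8 + 32 = 134.9°F.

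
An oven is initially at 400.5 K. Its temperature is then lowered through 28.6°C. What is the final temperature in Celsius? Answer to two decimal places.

Initial temperature in Celsius: 400.5 - 273.15 = 127.3500°C.
Final Celsius temperature: 127.3500 - 28.6000 = 98.7500°C.

98.75°C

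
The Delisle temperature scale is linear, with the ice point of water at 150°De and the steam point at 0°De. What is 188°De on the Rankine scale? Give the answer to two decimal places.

446.07°R

Linear interpolation between the fixed points: C = (188 - 150) × 100 / (0 - 150) = -25.3333°C.
Then -25.3333 × 1.8 + 491.67 = 446.07°R.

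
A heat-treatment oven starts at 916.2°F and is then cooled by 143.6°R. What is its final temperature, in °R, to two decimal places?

Initial temperature in Celsius: (916.2 - 32) × 5/9 = 491.2222°C.
The 143.6°R change is an interval, so only the factor 5/9 applies: -143.6 × 5/9 = -79.7778°C.
Final Celsius temperature: 491.2222 - 79.7778 = 411.4444°C.
In Rankine: 411.4444 × 1.8 + 491.67 = 1232.27°R.

1232.27°R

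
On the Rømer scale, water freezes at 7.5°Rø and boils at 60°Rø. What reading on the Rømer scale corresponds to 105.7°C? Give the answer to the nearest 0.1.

63.0°Rø

Linearly onto the Rømer scale: 7.5 + (105.7000 / 100) × (60 - 7.5) = 63.0°Rø.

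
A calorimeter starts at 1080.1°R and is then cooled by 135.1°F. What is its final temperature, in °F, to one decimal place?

Initial temperature in Celsius: (1080.1 - 491.67) × 5/9 = 326.9056°C.
The 135.1°F change is an interval, so only the factor 5/9 applies: -135.1 × 5/9 = -75.0556°C.
Final Celsius temperature: 326.9056 - 75.0556 = 251.8500°C.
In Fahrenheit: 251.8500 × 1.8 + 32 = 485.3°F.

485.3°F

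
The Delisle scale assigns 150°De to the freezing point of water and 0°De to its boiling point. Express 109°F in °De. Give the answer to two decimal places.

85.83°De

First in Celsius: (109 - 32) × 5/9 = 42.7778°C.
Linearly onto the Delisle scale: 150 + (42.7778 / 100) × (0 - 150) = 85.83°De.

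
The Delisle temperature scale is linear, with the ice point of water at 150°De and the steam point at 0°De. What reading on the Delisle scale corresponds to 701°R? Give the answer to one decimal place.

First in Celsius: (701 - 491.67) × 5/9 = 116.2944°C.
Linearly onto the Delisle scale: 150 + (116.2944 / 100) × (0 - 150) = -24.4°De.

-24.4°De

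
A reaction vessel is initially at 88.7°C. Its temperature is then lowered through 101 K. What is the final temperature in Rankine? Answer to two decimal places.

469.53°R

The 101 K change is an interval; Kelvin and Celsius degrees are the same size, so ΔC = -101°C.
Final Celsius temperature: 88.7000 - 101.0000 = -12.3000°C.
In Rankine: -12.3000 × 1.8 + 491.67 = 469.53°R.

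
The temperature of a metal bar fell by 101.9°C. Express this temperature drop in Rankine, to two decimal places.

For a temperature interval the offset drops out; only the factor 1.8 applies.
101.9 × 1.8 = 183.42.

183.42°R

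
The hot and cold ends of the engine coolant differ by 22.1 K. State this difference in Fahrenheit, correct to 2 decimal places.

For a temperature interval the offset drops out; only the factor 1.8 applies.
22.1 × 1.8 = 39.78.

39.78°F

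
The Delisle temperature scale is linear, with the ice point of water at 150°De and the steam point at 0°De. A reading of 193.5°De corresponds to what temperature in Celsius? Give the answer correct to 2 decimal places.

Linear interpolation between the fixed points: C = (193.5 - 150) × 100 / (0 - 150) = -29.0000°C.

-29.00°C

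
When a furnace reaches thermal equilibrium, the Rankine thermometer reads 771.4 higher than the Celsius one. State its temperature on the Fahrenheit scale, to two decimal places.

661.39°F

Let x be the Celsius reading; then the Rankine reading is 1.8·x + 491.67.
(1.8·x + 491.67) - x = 771.4  ⇒  (0.8)·x = 279.73  ⇒  x = 349.6625°C.
In Fahrenheit: 349.6625 × 1.8 + 32 = 661.39°F.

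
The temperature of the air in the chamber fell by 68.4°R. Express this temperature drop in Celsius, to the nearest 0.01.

Only the scale ratio 5/9 matters for a change in temperature.
68.4 × 5/9 = 38.00.

38.00°C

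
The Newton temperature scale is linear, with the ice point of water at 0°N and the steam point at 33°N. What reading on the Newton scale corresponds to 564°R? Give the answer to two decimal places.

13.26°N

First in Celsius: (564 - 491.67) × 5/9 = 40.1833°C.
Linearly onto the Newton scale: 0 + (40.1833 / 100) × (33 - 0) = 13.26°N.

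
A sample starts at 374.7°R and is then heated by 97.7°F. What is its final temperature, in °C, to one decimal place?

-10.7°C

Initial temperature in Celsius: (374.7 - 491.67) × 5/9 = -64.9833°C.
The 97.7°F change is an interval, so only the factor 5/9 applies: +97.7 × 5/9 = +54.2778°C.
Final Celsius temperature: -64.9833 + 54.2778 = -10.7056°C.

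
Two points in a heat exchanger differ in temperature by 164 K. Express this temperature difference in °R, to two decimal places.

295.20°R

Only the scale ratio 1.8 matters for a change in temperature.
164 × 1.8 = 295.20.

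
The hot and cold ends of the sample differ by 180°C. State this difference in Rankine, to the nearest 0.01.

Only the scale ratio 1.8 matters for a change in temperature.
180 × 1.8 = 324.00.

324.00°R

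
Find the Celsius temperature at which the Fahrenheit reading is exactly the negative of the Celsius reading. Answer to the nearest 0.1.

-11.4°C

Let C be the Celsius reading. The Fahrenheit reading is F = 1.8·C + 32.
Require F = -1·C: 1.8·C + 32 = -1·C.
(2.8)·C = -32  ⇒  C = -11.4.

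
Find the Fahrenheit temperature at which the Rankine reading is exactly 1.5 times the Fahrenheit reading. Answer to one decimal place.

919.3°F

Let F be the Fahrenheit reading. The Rankine reading is R = 1·F + 459.67.
Require R = 1.5·F: 1·F + 459.67 = 1.5·F.
(-0.5)·F = -459.67  ⇒  F = 919.3.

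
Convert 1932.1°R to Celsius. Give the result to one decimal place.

In Celsius: (1932.1 - 491.67) × 5/9 = 800.2389°C.

800.2°C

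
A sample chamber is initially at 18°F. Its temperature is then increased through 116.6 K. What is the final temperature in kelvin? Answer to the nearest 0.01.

381.97 K

Initial temperature in Celsius: (18 - 32) × 5/9 = -7.7778°C.
The 116.6 K change is an interval; Kelvin and Celsius degrees are the same size, so ΔC = +116.6°C.
Final Celsius temperature: -7.7778 + 116.6000 = 108.8222°C.
In kelvin: 108.8222 + 273.15 = 381.97 K.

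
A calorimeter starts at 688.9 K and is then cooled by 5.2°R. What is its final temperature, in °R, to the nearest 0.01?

1234.82°R

Initial temperature in Celsius: 688.9 - 273.15 = 415.7500°C.
The 5.2°R change is an interval, so only the factor 5/9 applies: -5.2 × 5/9 = -2.8889°C.
Final Celsius temperature: 415.7500 - 2.8889 = 412.8611°C.
In Rankine: 412.8611 × 1.8 + 491.67 = 1234.82°R.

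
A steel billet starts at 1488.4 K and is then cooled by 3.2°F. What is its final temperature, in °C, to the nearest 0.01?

1213.47°C

Initial temperature in Celsius: 1488.4 - 273.15 = 1215.2500°C.
The 3.2°F change is an interval, so only the factor 5/9 applies: -3.2 × 5/9 = -1.7778°C.
Final Celsius temperature: 1215.2500 - 1.7778 = 1213.4722°C.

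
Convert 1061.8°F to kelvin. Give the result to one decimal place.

In Celsius: (1061.8 - 32) × 5/9 = 572.1111°C.
In kelvin: 572.1111 + 273.15 = 845.3 K.

845.3 K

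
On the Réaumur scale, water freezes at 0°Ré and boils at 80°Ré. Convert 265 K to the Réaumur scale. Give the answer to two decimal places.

-6.52°Ré

First in Celsius: 265 - 273.15 = -8.1500°C.
Linearly onto the Réaumur scale: 0 + (-8.1500 / 100) × (80 - 0) = -6.52°Ré.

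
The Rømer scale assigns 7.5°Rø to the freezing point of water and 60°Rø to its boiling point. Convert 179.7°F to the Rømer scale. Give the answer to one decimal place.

First in Celsius: (179.7 - 32) × 5/9 = 82.0556°C.
Linearly onto the Rømer scale: 7.5 + (82.0556 / 100) × (60 - 7.5) = 50.6°Rø.

50.6°Rø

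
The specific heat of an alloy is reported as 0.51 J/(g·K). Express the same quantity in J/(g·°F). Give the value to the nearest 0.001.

Since only a temperature interval is involved, the additive offset between the scales drops out.
A change of 1°F is a change of 5/9 K, so per °F the value is 0.51 × 5/9 = 0.283.

0.283 J/(g·°F)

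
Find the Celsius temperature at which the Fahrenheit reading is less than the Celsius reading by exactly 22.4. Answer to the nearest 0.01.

Let C be the Celsius reading. The Fahrenheit reading is F = 1.8·C + 32.
Require F - C = -22.4: (0.8)·C + 32 = -22.4.
C = (-22.4 - 32) / (0.8) = -68.00.

-68.00°C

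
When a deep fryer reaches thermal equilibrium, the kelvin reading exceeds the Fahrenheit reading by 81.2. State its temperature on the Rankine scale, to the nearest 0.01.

Let x be the Fahrenheit reading; then the kelvin reading is 5/9·x + 255.372.
(5/9·x + 255.372) - x = 81.2  ⇒  (-4/9)·x = -174.172  ⇒  x = 391.8875°F.
In Celsius: (391.8875 - 32) × 5/9 = 199.9375°C.
In Rankine: 199.9375 × 1.8 + 491.67 = 851.56°R.

851.56°R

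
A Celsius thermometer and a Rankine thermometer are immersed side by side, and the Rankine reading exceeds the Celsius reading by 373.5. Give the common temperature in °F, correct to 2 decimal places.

-233.88°F

Let x be the Celsius reading; then the Rankine reading is 1.8·x + 491.67.
(1.8·x + 491.67) - x = 373.5  ⇒  (0.8)·x = -118.17  ⇒  x = -147.7125°C.
In Fahrenheit: -147.7125 × 1.8 + 32 = -233.88°F.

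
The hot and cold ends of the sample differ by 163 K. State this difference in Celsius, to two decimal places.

163.00°C

Kelvin and Celsius degrees are the same size, so the interval is unchanged: 163.00.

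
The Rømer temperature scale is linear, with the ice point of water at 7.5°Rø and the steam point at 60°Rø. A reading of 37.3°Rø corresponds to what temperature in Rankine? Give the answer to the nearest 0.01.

Linear interpolation between the fixed points: C = (37.3 - 7.5) × 100 / (60 - 7.5) = 56.7619°C.
Then 56.7619 × 1.8 + 491.67 = 593.84°R.

593.84°R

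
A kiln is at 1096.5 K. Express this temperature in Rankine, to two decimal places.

In Celsius: 1096.5 - 273.15 = 823.3500°C.
In Rankine: 823.3500 × 1.8 + 491.67 = 1973.70°R.

1973.70°R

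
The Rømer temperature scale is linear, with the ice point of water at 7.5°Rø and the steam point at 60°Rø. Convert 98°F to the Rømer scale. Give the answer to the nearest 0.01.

First in Celsius: (98 - 32) × 5/9 = 36.6667°C.
Linearly onto the Rømer scale: 7.5 + (36.6667 / 100) × (60 - 7.5) = 26.75°Rø.

26.75°Rø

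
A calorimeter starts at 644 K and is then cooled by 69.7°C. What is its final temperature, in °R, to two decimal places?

Initial temperature in Celsius: 644 - 273.15 = 370.8500°C.
Final Celsius temperature: 370.8500 - 69.7000 = 301.1500°C.
In Rankine: 301.1500 × 1.8 + 491.67 = 1033.74°R.

1033.74°R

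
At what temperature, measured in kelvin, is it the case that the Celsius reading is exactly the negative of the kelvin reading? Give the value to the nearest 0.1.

Let K be the kelvin reading. The Celsius reading is C = 1·K - 273.15.
Require C = -1·K: 1·K - 273.15 = -1·K.
(2)·K = 273.15  ⇒  K = 136.6.

136.6 K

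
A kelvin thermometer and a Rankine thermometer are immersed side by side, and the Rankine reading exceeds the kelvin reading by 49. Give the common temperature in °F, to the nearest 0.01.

-349.42°F

Let x be the kelvin reading; then the Rankine reading is 1.8·x.
(1.8·x) - x = 49  ⇒  (0.8)·x = 49  ⇒  x = 61.2500 K.
In Celsius: 61.25 - 273.15 = -211.9000°C.
In Fahrenheit: -211.9000 × 1.8 + 32 = -349.42°F.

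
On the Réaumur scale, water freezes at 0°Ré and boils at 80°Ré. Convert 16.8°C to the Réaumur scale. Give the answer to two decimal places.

13.44°Ré

Linearly onto the Réaumur scale: 0 + (16.8000 / 100) × (80 - 0) = 13.44°Ré.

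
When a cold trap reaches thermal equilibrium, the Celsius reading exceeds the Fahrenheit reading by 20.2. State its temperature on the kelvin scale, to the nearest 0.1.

207.9 K

Let x be the Fahrenheit reading; then the Celsius reading is 5/9·x - 17.7778.
(5/9·x - 17.7778) - x = 20.2  ⇒  (-4/9)·x = 37.9778  ⇒  x = -85.4500°F.
In Celsius: (-85.45 - 32) × 5/9 = -65.2500°C.
In kelvin: -65.2500 + 273.15 = 207.9 K.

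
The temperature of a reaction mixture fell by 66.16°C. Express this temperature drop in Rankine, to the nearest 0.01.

119.09°R

An interval of 1°C corresponds to 1.8°R.
66.16 × 1.8 = 119.09.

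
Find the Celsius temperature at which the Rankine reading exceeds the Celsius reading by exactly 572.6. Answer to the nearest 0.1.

101.2°C

Let C be the Celsius reading. The Rankine reading is R = 1.8·C + 491.67.
Require R - C = 572.6: (0.8)·C + 491.67 = 572.6.
C = (572.6 - 491.67) / (0.8) = 101.2.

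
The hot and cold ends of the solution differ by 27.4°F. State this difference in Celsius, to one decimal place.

An interval of 1°F corresponds to 5/9°C.
27.4 × 5/9 = 15.2.

15.2°C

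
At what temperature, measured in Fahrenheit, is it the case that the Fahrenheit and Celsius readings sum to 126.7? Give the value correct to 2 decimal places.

Let F be the Fahrenheit reading. The Celsius reading is C = 5/9·F - 17.7778.
Require F + C = 126.7: (14/9)·F - 17.7778 = 126.7.
F = (126.7 + 17.7778) / (14/9) = 92.88.

92.88°F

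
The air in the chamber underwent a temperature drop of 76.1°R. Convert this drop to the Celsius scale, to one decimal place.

Only the scale ratio 5/9 matters for a change in temperature.
76.1 × 5/9 = 42.3.

42.3°C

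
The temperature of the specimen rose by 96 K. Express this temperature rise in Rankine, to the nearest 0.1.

172.8°R

For a temperature interval the offset drops out; only the factor 1.8 applies.
96 × 1.8 = 172.8.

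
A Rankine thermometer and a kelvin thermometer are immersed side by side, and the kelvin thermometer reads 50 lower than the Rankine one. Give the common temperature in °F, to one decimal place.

Let x be the Rankine reading; then the kelvin reading is 5/9·x.
(5/9·x) - x = -50  ⇒  (-4/9)·x = -50  ⇒  x = 112.5000°R.
In Celsius: (112.5 - 491.67) × 5/9 = -210.6500°C.
In Fahrenheit: -210.6500 × 1.8 + 32 = -347.2°F.

-347.2°F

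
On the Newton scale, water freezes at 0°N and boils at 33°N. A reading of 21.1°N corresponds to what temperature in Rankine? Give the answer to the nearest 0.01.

606.76°R

Linear interpolation between the fixed points: C = (21.1 - 0) × 100 / (33 - 0) = 63.9394°C.
Then 63.9394 × 1.8 + 491.67 = 606.76°R.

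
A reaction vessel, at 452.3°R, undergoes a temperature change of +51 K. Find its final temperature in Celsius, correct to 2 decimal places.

Initial temperature in Celsius: (452.3 - 491.67) × 5/9 = -21.8722°C.
The 51 K change is an interval; Kelvin and Celsius degrees are the same size, so ΔC = +51°C.
Final Celsius temperature: -21.8722 + 51.0000 = 29.1278°C.

29.13°C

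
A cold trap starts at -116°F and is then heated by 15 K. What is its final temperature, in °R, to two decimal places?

Initial temperature in Celsius: (-116 - 32) × 5/9 = -82.2222°C.
The 15 K change is an interval; Kelvin and Celsius degrees are the same size, so ΔC = +15°C.
Final Celsius temperature: -82.2222 + 15.0000 = -67.2222°C.
In Rankine: -67.2222 × 1.8 + 491.67 = 370.67°R.

370.67°R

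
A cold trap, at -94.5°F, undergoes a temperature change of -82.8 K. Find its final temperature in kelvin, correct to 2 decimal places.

120.07 K

Initial temperature in Celsius: (-94.5 - 32) × 5/9 = -70.2778°C.
The 82.8 K change is an interval; Kelvin and Celsius degrees are the same size, so ΔC = -82.8°C.
Final Celsius temperature: -70.2778 - 82.8000 = -153.0778°C.
In kelvin: -153.0778 + 273.15 = 120.07 K.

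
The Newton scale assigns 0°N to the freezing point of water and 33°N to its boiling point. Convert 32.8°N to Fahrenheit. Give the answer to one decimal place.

210.9°F

Linear interpolation between the fixed points: C = (32.8 - 0) × 100 / (33 - 0) = 99.3939°C.
Then 99.3939 × 1.8 + 32 = 210.9°F.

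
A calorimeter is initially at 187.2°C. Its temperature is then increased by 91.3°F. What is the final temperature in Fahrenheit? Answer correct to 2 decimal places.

The 91.3°F change is an interval, so only the factor 5/9 applies: +91.3 × 5/9 = +50.7222°C.
Final Celsius temperature: 187.2000 + 50.7222 = 237.9222°C.
In Fahrenheit: 237.9222 × 1.8 + 32 = 460.26°F.

460.26°F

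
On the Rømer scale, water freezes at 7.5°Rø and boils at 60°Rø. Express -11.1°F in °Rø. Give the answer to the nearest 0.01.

First in Celsius: (-11.1 - 32) × 5/9 = -23.9444°C.
Linearly onto the Rømer scale: 7.5 + (-23.9444 / 100) × (60 - 7.5) = -5.07°Rø.

-5.07°Rø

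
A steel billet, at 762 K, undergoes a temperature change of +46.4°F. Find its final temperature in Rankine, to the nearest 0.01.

1418.00°R

Initial temperature in Celsius: 762 - 273.15 = 488.8500°C.
The 46.4°F change is an interval, so only the factor 5/9 applies: +46.4 × 5/9 = +25.7778°C.
Final Celsius temperature: 488.8500 + 25.7778 = 514.6278°C.
In Rankine: 514.6278 × 1.8 + 491.67 = 1418.00°R.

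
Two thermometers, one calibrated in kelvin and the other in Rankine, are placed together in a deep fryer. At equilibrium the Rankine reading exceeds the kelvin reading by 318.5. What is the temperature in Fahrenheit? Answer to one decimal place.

Let x be the kelvin reading; then the Rankine reading is 1.8·x.
(1.8·x) - x = 318.5  ⇒  (0.8)·x = 318.5  ⇒  x = 398.1250 K.
In Celsius: 398.125 - 273.15 = 124.9750°C.
In Fahrenheit: 124.9750 × 1.8 + 32 = 257.0°F.

257.0°F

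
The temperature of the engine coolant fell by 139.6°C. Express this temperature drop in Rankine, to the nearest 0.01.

An interval of 1°C corresponds to 1.8°R.
139.6 × 1.8 = 251.28.

251.28°R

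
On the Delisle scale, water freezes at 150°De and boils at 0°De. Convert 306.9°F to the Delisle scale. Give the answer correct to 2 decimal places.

-79.08°De

First in Celsius: (306.9 - 32) × 5/9 = 152.7222°C.
Linearly onto the Delisle scale: 150 + (152.7222 / 100) × (0 - 150) = -79.08°De.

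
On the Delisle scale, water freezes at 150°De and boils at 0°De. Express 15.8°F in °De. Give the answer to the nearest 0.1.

163.5°De

First in Celsius: (15.8 - 32) × 5/9 = -9.0000°C.
Linearly onto the Delisle scale: 150 + (-9.0000 / 100) × (0 - 150) = 163.5°De.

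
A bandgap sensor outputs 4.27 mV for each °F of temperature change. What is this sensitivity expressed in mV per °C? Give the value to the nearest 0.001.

Since only a temperature interval is involved, the additive offset between the scales drops out.
A change of 1°C is a change of 1.8°F, so per °C the value is 4.27 × 1.8 = 7.686.

7.686 mV per °C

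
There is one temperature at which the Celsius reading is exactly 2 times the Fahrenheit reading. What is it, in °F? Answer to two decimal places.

Let F be the Fahrenheit reading. The Celsius reading is C = 5/9·F - 17.7778.
Require C = 2·F: 5/9·F - 17.7778 = 2·F.
(-13/9)·F = 17.7778  ⇒  F = -12.31.

-12.31°F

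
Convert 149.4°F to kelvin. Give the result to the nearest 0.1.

In Celsius: (149.4 - 32) × 5/9 = 65.2222°C.
In kelvin: 65.2222 + 273.15 = 338.4 K.

338.4 K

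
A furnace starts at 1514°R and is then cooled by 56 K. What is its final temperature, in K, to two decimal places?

785.11 K

Initial temperature in Celsius: (1514 - 491.67) × 5/9 = 567.9611°C.
The 56 K change is an interval; Kelvin and Celsius degrees are the same size, so ΔC = -56°C.
Final Celsius temperature: 567.9611 - 56.0000 = 511.9611°C.
In kelvin: 511.9611 + 273.15 = 785.11 K.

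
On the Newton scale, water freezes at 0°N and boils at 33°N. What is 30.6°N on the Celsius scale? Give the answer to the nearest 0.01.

92.73°C

Linear interpolation between the fixed points: C = (30.6 - 0) × 100 / (33 - 0) = 92.7273°C.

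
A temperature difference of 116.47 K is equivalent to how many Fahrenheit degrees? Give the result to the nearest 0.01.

An interval of 1 K corresponds to 1.8°F.
116.47 × 1.8 = 209.65.

209.65°F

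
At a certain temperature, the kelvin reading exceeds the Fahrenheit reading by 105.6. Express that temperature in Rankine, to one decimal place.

Let x be the Fahrenheit reading; then the kelvin reading is 5/9·x + 255.372.
(5/9·x + 255.372) - x = 105.6  ⇒  (-4/9)·x = -149.772  ⇒  x = 336.9875°F.
In Celsius: (336.9875 - 32) × 5/9 = 169.4375°C.
In Rankine: 169.4375 × 1.8 + 491.67 = 796.7°R.

796.7°R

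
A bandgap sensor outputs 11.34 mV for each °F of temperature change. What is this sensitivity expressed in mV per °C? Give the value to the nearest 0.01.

The quantity depends on a temperature interval, so only the ratio of degree sizes applies; the offset between the scales is irrelevant.
A change of 1°C is a change of 1.8°F, so per °C the value is 11.34 × 1.8 = 20.41.

20.41 mV per °C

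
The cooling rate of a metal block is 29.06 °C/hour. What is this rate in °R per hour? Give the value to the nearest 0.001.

The quantity depends on a temperature interval, so only the ratio of degree sizes applies; the offset between the scales is irrelevant.
A change of 1°C is a change of 1.8°R, so 29.06 × 1.8 = 52.308.

52.308 °R/hour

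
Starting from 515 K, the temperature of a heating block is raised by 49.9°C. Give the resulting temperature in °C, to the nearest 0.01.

Initial temperature in Celsius: 515 - 273.15 = 241.8500°C.
Final Celsius temperature: 241.8500 + 49.9000 = 291.7500°C.

291.75°C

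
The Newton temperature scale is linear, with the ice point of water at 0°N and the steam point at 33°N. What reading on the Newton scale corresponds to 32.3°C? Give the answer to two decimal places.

Linearly onto the Newton scale: 0 + (32.3000 / 100) × (33 - 0) = 10.66°N.

10.66°N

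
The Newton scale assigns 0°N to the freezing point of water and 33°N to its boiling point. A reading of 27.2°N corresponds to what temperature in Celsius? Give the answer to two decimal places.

Linear interpolation between the fixed points: C = (27.2 - 0) × 100 / (33 - 0) = 82.4242°C.

82.42°C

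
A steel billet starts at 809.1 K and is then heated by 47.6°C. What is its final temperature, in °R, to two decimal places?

1542.06°R

Initial temperature in Celsius: 809.1 - 273.15 = 535.9500°C.
Final Celsius temperature: 535.9500 + 47.6000 = 583.5500°C.
In Rankine: 583.5500 × 1.8 + 491.67 = 1542.06°R.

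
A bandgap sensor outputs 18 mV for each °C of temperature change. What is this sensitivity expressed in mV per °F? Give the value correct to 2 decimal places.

10.00 mV per °F

Since only a temperature interval is involved, the additive offset between the scales drops out.
A change of 1°F is a change of 5/9°C, so per °F the value is 18 × 5/9 = 10.00.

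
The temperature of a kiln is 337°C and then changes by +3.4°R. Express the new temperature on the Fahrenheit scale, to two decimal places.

The 3.4°R change is an interval, so only the factor 5/9 applies: +3.4 × 5/9 = +1.8889°C.
Final Celsius temperature: 337.0000 + 1.8889 = 338.8889°C.
In Fahrenheit: 338.8889 × 1.8 + 32 = 642.00°F.

642.00°F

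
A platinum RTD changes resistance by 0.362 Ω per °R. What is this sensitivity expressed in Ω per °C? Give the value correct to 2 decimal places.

0.65 Ω per °C

The quantity depends on a temperature interval, so only the ratio of degree sizes applies; the offset between the scales is irrelevant.
A change of 1°C is a change of 1.8°R, so per °C the value is 0.362 × 1.8 = 0.65.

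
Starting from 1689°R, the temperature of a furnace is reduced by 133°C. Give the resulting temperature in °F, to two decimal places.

Initial temperature in Celsius: (1689 - 491.67) × 5/9 = 665.1833°C.
Final Celsius temperature: 665.1833 - 133.0000 = 532.1833°C.
In Fahrenheit: 532.1833 × 1.8 + 32 = 989.93°F.

989.93°F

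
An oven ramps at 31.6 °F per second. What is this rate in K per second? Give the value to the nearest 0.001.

Since only a temperature interval is involved, the additive offset between the scales drops out.
A change of 1°F is a change of 5/9 K, so 31.6 × 5/9 = 17.556.

17.556 K/second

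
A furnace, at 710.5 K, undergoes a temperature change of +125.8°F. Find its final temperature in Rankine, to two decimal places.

1404.70°R

Initial temperature in Celsius: 710.5 - 273.15 = 437.3500°C.
The 125.8°F change is an interval, so only the factor 5/9 applies: +125.8 × 5/9 = +69.8889°C.
Final Celsius temperature: 437.3500 + 69.8889 = 507.2389°C.
In Rankine: 507.2389 × 1.8 + 491.67 = 1404.70°R.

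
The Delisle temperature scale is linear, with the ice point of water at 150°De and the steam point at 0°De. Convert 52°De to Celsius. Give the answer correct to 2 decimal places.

Linear interpolation between the fixed points: C = (52 - 150) × 100 / (0 - 150) = 65.3333°C.

65.33°C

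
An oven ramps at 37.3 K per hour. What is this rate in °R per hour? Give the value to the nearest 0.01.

Since only a temperature interval is involved, the additive offset between the scales drops out.
A change of 1 K is a change of 1.8°R, so 37.3 × 1.8 = 67.14.

67.14 °R/hour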